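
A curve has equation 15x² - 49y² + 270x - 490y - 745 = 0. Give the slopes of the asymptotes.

√15/7 and -√15/7

15(x² + 18x) -49(y² + 10y) = 745
Complete the square in x and y: 15(x + 9)² -49(y + 5)² = 745 + 1215 - 1225 = 735
Dividing both sides by 735: (x + 9)²/49 - (y + 5)²/15 = 1
Hyperbola, center (-9, -5), transverse axis horizontal; a² = 49, b² = 15.
For a horizontal hyperbola the asymptotes have slope ±b/a.
Here that is ±√15/7.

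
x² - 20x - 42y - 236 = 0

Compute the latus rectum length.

Only x is squared. Complete the square in x: (x - 10)² = 42(y + 8).
Vertex (10, -8); 4p = 42 so p = 21/2. Opens up.
Latus rectum length = |4p| = 42.

42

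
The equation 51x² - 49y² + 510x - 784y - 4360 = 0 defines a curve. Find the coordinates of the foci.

Collect terms: 51(x² + 10x) -49(y² + 16y) = 4360
Completing the square gives 51(x + 5)² -49(y + 8)² = 4360 + 1275 - 3136 = 2499.
Dividing both sides by 2499: (x + 5)²/49 - (y + 8)²/51 = 1
Hyperbola, center (-5, -8), transverse axis horizontal; a² = 49, b² = 51.
c² = a² + b² = 49 + 51 = 100, so c = 10.
Foci lie on the horizontal axis through the center: (h ± c, k).

(-15, -8) and (5, -8)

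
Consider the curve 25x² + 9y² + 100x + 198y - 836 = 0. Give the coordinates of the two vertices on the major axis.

Group: 25(x² + 4x) + 9(y² + 22y) = 836
Complete the square: 25(x + 2)² + 9(y + 11)² = 836 + 100 + 1089 = 2025
Divide through by 2025 to get (x + 2)²/81 + (y + 11)²/225 = 1.
Ellipse, center (-2, -11), major axis vertical; a² = 225, b² = 81.
a = 15. Vertices at (h, k ± a).

(-2, -26) and (-2, 4)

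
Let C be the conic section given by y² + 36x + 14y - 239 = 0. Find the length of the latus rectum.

36

Only y is squared. Complete the square in y: (y + 7)² = -36(x - 8).
Vertex (8, -7); 4p = -36 so p = -9. Opens left.
Latus rectum length = |4p| = 36.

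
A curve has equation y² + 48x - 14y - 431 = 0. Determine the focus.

Only y is squared. Complete the square in y: (y - 7)² = -48(x - 10).
Vertex (10, 7); 4p = -48 so p = -12. Opens left.
Focus is p units from the vertex along the axis: (h + p, k).

(-2, 7)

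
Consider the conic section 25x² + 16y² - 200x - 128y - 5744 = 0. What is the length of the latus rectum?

25(x² - 8x) + 16(y² - 8y) = 5744
Complete the square in x and y: 25(x - 4)² + 16(y - 4)² = 5744 + 400 + 256 = 6400
Divide through by 6400 to get (x - 4)²/256 + (y - 4)²/400 = 1.
Ellipse, center (4, 4), major axis vertical; a² = 400, b² = 256.
Latus rectum length = 2b²/a = 2·256/20 = 128/5.

128/5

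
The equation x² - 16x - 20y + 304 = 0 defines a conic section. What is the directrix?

Only x is squared. Complete the square in x: (x - 8)² = 20(y - 12).
Vertex (8, 12); 4p = 20 so p = 5. Opens up.
Directrix is the horizontal line y = k − p = 12 − (5) = 7.

y = 7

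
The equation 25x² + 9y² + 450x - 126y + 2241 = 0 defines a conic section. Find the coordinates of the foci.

(-9, 3) and (-9, 11)

Rearranging, 25(x² + 18x) + 9(y² - 14y) = -2241.
Complete the square: 25(x + 9)² + 9(y - 7)² = -2241 + 2025 + 441 = 225
Dividing both sides by 225: (x + 9)²/9 + (y - 7)²/25 = 1
Ellipse, center (-9, 7), major axis vertical; a² = 25, b² = 9.
c² = a² - b² = 25 - 9 = 16, so c = 4.
Foci lie on the vertical axis through the center: (h, k ± c).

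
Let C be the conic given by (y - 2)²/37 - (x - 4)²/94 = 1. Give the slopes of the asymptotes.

Center (4, 2). The positive term is the y-term, so the transverse axis is vertical; a² = 37, b² = 94.
For a vertical hyperbola the asymptotes have slope ±a/b.
Here that is ±√37/√94 = ±√3478/94.

√3478/94 and -√3478/94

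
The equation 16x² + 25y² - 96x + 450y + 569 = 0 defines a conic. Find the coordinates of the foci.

(-3, -9) and (9, -9)

Group the x- and y-terms: 16(x² - 6x) + 25(y² + 18y) = -569
16(x - 3)² + 25(y + 9)² = -569 + 144 + 2025 = 1600
Dividing both sides by 1600: (x - 3)²/100 + (y + 9)²/64 = 1
Ellipse, center (3, -9), major axis horizontal; a² = 100, b² = 64.
c² = a² - b² = 100 - 64 = 36, so c = 6.
Foci lie on the horizontal axis through the center: (h ± c, k).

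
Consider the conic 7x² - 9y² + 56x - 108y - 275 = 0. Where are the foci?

Group: 7(x² + 8x) -9(y² + 12y) = 275
7(x + 4)² -9(y + 6)² = 275 + 112 - 324 = 63
Dividing both sides by 63: (x + 4)²/9 - (y + 6)²/7 = 1
Hyperbola, center (-4, -6), transverse axis horizontal; a² = 9, b² = 7.
c² = a² + b² = 9 + 7 = 16, so c = 4.
Foci lie on the horizontal axis through the center: (h ± c, k).

(-8, -6) and (0, -6)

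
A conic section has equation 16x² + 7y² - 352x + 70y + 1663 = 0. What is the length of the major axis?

Group: 16(x² - 22x) + 7(y² + 10y) = -1663
Complete the square: 16(x - 11)² + 7(y + 5)² = -1663 + 1936 + 175 = 448
Divide by 448: (x - 11)²/28 + (y + 5)²/64 = 1
Ellipse, center (11, -5), major axis vertical; a² = 64, b² = 28.
a² = 64 so a = 8; the major axis has length 2a = 16.

16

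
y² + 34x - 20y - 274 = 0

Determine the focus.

Only y is squared. Complete the square in y: (y - 10)² = -34(x - 11).
Vertex (11, 10); 4p = -34 so p = -17/2. Opens left.
Focus is p units from the vertex along the axis: (h + p, k).

(5/2, 10)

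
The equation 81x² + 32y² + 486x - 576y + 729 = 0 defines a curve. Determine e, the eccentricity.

Group: 81(x² + 6x) + 32(y² - 18y) = -729
Complete the square in x and y: 81(x + 3)² + 32(y - 9)² = -729 + 729 + 2592 = 2592
Dividing both sides by 2592: (x + 3)²/32 + (y - 9)²/81 = 1
Ellipse, center (-3, 9), major axis vertical; a² = 81, b² = 32.
c² = a² - b² = 49, so c = 7.
e = c/a = 7/9.

e = 7/9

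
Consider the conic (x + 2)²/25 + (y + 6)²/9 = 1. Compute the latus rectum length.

18/5

Center (-2, -6). The larger denominator 25 sits under the x-term, so the major axis is horizontal; a² = 25, b² = 9.
Latus rectum length = 2b²/a = 2·9/5 = 18/5.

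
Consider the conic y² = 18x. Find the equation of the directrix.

Vertex (0, 0); 4p = 18 so p = 9/2. Opens right.
Directrix is the vertical line x = h − p = 0 − (9/2) = -9/2.

x = -9/2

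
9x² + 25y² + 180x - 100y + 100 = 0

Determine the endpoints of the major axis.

(-20, 2) and (0, 2)

Group: 9(x² + 20x) + 25(y² - 4y) = -100
9(x + 10)² + 25(y - 2)² = -100 + 900 + 100 = 900
Divide by 900: (x + 10)²/100 + (y - 2)²/36 = 1
Ellipse, center (-10, 2), major axis horizontal; a² = 100, b² = 36.
a = 10. Vertices at (h ± a, k).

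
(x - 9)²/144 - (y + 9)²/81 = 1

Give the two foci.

(-6, -9) and (24, -9)

Center (9, -9). The positive term is the x-term, so the transverse axis is horizontal; a² = 144, b² = 81.
c² = a² + b² = 144 + 81 = 225, so c = 15.
Foci lie on the horizontal axis through the center: (h ± c, k).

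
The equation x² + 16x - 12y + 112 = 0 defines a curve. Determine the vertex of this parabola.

(-8, 4)

Only x is squared. Complete the square in x: (x + 8)² = 12(y - 4).
Vertex (-8, 4); 4p = 12 so p = 3. Opens up.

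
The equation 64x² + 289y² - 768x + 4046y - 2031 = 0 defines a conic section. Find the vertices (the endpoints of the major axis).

(-11, -7) and (23, -7)

Group: 64(x² - 12x) + 289(y² + 14y) = 2031
Completing the square gives 64(x - 6)² + 289(y + 7)² = 2031 + 2304 + 14161 = 18496.
Divide through by 18496 to get (x - 6)²/289 + (y + 7)²/64 = 1.
Ellipse, center (6, -7), major axis horizontal; a² = 289, b² = 64.
a = 17. Vertices at (h ± a, k).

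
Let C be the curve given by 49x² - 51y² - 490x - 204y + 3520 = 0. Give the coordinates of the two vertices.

49(x² - 10x) -51(y² + 4y) = -3520
Complete the square in x and y: 49(x - 5)² -51(y + 2)² = -3520 + 1225 - 204 = -2499
Divide through by -2499 to get (y + 2)²/49 - (x - 5)²/51 = 1.
Hyperbola, center (5, -2), transverse axis vertical; a² = 49, b² = 51.
a = 7. Vertices at (h, k ± a).

(5, -9) and (5, 5)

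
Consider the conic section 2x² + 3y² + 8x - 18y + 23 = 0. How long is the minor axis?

Collect terms: 2(x² + 4x) + 3(y² - 6y) = -23
2(x + 2)² + 3(y - 3)² = -23 + 8 + 27 = 12
Dividing both sides by 12: (x + 2)²/6 + (y - 3)²/4 = 1
Ellipse, center (-2, 3), major axis horizontal; a² = 6, b² = 4.
b² = 4 so b = 2; the minor axis has length 2b = 4.

4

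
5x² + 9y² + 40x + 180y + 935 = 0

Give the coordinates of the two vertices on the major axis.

(-7, -10) and (-1, -10)

Group: 5(x² + 8x) + 9(y² + 20y) = -935
5(x + 4)² + 9(y + 10)² = -935 + 80 + 900 = 45
Dividing both sides by 45: (x + 4)²/9 + (y + 10)²/5 = 1
Ellipse, center (-4, -10), major axis horizontal; a² = 9, b² = 5.
a = 3. Vertices at (h ± a, k).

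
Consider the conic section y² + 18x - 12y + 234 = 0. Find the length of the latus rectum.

18

Only y is squared. Complete the square in y: (y - 6)² = -18(x + 11).
Vertex (-11, 6); 4p = -18 so p = -9/2. Opens left.
Latus rectum length = |4p| = 18.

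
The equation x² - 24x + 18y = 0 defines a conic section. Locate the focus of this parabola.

Only x is squared. Complete the square in x: (x - 12)² = -18(y - 8).
Vertex (12, 8); 4p = -18 so p = -9/2. Opens down.
Focus is p units from the vertex along the axis: (h, k + p).

(12, 7/2)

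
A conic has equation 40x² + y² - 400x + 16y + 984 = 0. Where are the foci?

(5, -8 - √78) and (5, -8 + √78)

Collect terms: 40(x² - 10x) + (y² + 16y) = -984
Complete the square in x and y: 40(x - 5)² + (y + 8)² = -984 + 1000 + 64 = 80
Divide through by 80 to get (x - 5)²/2 + (y + 8)²/80 = 1.
Ellipse, center (5, -8), major axis vertical; a² = 80, b² = 2.
c² = a² - b² = 80 - 2 = 78, so c = √78.
Foci lie on the vertical axis through the center: (h, k ± c).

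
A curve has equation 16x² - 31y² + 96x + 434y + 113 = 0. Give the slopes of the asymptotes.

Collect terms: 16(x² + 6x) -31(y² - 14y) = -113
16(x + 3)² -31(y - 7)² = -113 + 144 - 1519 = -1488
Divide by -1488: (y - 7)²/48 - (x + 3)²/93 = 1
Hyperbola, center (-3, 7), transverse axis vertical; a² = 48, b² = 93.
For a vertical hyperbola the asymptotes have slope ±a/b.
Here that is ±4√3/√93 = ±4√31/31.

4√31/31 and -4√31/31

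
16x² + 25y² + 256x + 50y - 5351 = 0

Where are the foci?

(-20, -1) and (4, -1)

Collect terms: 16(x² + 16x) + 25(y² + 2y) = 5351
Complete the square in x and y: 16(x + 8)² + 25(y + 1)² = 5351 + 1024 + 25 = 6400
Divide by 6400: (x + 8)²/400 + (y + 1)²/256 = 1
Ellipse, center (-8, -1), major axis horizontal; a² = 400, b² = 256.
c² = a² - b² = 400 - 256 = 144, so c = 12.
Foci lie on the horizontal axis through the center: (h ± c, k).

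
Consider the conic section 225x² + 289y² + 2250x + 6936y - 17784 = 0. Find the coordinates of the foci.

Rearranging, 225(x² + 10x) + 289(y² + 24y) = 17784.
Completing the square gives 225(x + 5)² + 289(y + 12)² = 17784 + 5625 + 41616 = 65025.
Dividing both sides by 65025: (x + 5)²/289 + (y + 12)²/225 = 1
Ellipse, center (-5, -12), major axis horizontal; a² = 289, b² = 225.
c² = a² - b² = 289 - 225 = 64, so c = 8.
Foci lie on the horizontal axis through the center: (h ± c, k).

(-13, -12) and (3, -12)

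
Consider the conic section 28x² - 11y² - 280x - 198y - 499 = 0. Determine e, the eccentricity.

e = √429/11

Collect terms: 28(x² - 10x) -11(y² + 18y) = 499
Complete the square: 28(x - 5)² -11(y + 9)² = 499 + 700 - 891 = 308
Dividing both sides by 308: (x - 5)²/11 - (y + 9)²/28 = 1
Hyperbola, center (5, -9), transverse axis horizontal; a² = 11, b² = 28.
c² = a² + b² = 39, so c = √39.
e = c/a = √39/√11 = √429/11.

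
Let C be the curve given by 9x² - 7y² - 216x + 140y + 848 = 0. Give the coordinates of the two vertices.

Group: 9(x² - 24x) -7(y² - 20y) = -848
Completing the square gives 9(x - 12)² -7(y - 10)² = -848 + 1296 - 700 = -252.
Divide through by -252 to get (y - 10)²/36 - (x - 12)²/28 = 1.
Hyperbola, center (12, 10), transverse axis vertical; a² = 36, b² = 28.
a = 6. Vertices at (h, k ± a).

(12, 4) and (12, 16)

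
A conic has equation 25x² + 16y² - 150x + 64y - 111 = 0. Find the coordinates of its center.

Rearranging, 25(x² - 6x) + 16(y² + 4y) = 111.
Completing the square gives 25(x - 3)² + 16(y + 2)² = 111 + 225 + 64 = 400.
Divide by 400: (x - 3)²/16 + (y + 2)²/25 = 1
Ellipse with center (3, -2).

(3, -2)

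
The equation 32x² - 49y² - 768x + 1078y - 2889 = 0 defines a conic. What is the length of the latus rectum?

Rearranging, 32(x² - 24x) -49(y² - 22y) = 2889.
32(x - 12)² -49(y - 11)² = 2889 + 4608 - 5929 = 1568
Dividing both sides by 1568: (x - 12)²/49 - (y - 11)²/32 = 1
Hyperbola, center (12, 11), transverse axis horizontal; a² = 49, b² = 32.
Latus rectum length = 2b²/a = 2·32/7 = 64/7.

64/7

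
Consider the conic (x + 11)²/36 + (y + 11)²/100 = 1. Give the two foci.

(-11, -19) and (-11, -3)

Center (-11, -11). The larger denominator 100 sits under the y-term, so the major axis is vertical; a² = 100, b² = 36.
c² = a² - b² = 100 - 36 = 64, so c = 8.
Foci lie on the vertical axis through the center: (h, k ± c).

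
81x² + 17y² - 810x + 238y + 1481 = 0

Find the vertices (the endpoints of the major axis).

(5, -16) and (5, 2)

Group: 81(x² - 10x) + 17(y² + 14y) = -1481
Completing the square gives 81(x - 5)² + 17(y + 7)² = -1481 + 2025 + 833 = 1377.
Dividing both sides by 1377: (x - 5)²/17 + (y + 7)²/81 = 1
Ellipse, center (5, -7), major axis vertical; a² = 81, b² = 17.
a = 9. Vertices at (h, k ± a).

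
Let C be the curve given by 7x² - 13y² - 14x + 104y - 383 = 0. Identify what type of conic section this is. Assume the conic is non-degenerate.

hyperbola

No xy term. Coefficients of x² and y² are A = 7, C = -13.
A and C have opposite signs ⇒ hyperbola.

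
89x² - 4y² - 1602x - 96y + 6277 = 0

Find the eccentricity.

e = √93/2

Group: 89(x² - 18x) -4(y² + 24y) = -6277
Complete the square: 89(x - 9)² -4(y + 12)² = -6277 + 7209 - 576 = 356
Dividing both sides by 356: (x - 9)²/4 - (y + 12)²/89 = 1
Hyperbola, center (9, -12), transverse axis horizontal; a² = 4, b² = 89.
c² = a² + b² = 93, so c = √93.
e = c/a = √93/2.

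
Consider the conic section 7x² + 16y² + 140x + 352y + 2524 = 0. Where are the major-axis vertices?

(-14, -11) and (-6, -11)

Group: 7(x² + 20x) + 16(y² + 22y) = -2524
Complete the square in x and y: 7(x + 10)² + 16(y + 11)² = -2524 + 700 + 1936 = 112
Divide through by 112 to get (x + 10)²/16 + (y + 11)²/7 = 1.
Ellipse, center (-10, -11), major axis horizontal; a² = 16, b² = 7.
a = 4. Vertices at (h ± a, k).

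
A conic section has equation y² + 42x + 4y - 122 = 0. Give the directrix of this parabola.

x = 27/2

Only y is squared. Complete the square in y: (y + 2)² = -42(x - 3).
Vertex (3, -2); 4p = -42 so p = -21/2. Opens left.
Directrix is the vertical line x = h − p = 3 − (-21/2) = 27/2.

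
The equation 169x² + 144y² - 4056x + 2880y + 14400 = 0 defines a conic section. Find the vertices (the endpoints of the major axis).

(12, -23) and (12, 3)

Collect terms: 169(x² - 24x) + 144(y² + 20y) = -14400
Complete the square in x and y: 169(x - 12)² + 144(y + 10)² = -14400 + 24336 + 14400 = 24336
Divide through by 24336 to get (x - 12)²/144 + (y + 10)²/169 = 1.
Ellipse, center (12, -10), major axis vertical; a² = 169, b² = 144.
a = 13. Vertices at (h, k ± a).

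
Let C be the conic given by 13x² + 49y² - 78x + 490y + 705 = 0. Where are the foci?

Rearranging, 13(x² - 6x) + 49(y² + 10y) = -705.
13(x - 3)² + 49(y + 5)² = -705 + 117 + 1225 = 637
Dividing both sides by 637: (x - 3)²/49 + (y + 5)²/13 = 1
Ellipse, center (3, -5), major axis horizontal; a² = 49, b² = 13.
c² = a² - b² = 49 - 13 = 36, so c = 6.
Foci lie on the horizontal axis through the center: (h ± c, k).

(-3, -5) and (9, -5)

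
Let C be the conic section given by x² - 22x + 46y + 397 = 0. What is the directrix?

y = 11/2

Only x is squared. Complete the square in x: (x - 11)² = -46(y + 6).
Vertex (11, -6); 4p = -46 so p = -23/2. Opens down.
Directrix is the horizontal line y = k − p = -6 − (-23/2) = 11/2.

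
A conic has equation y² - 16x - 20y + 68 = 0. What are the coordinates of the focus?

Only y is squared. Complete the square in y: (y - 10)² = 16(x + 2).
Vertex (-2, 10); 4p = 16 so p = 4. Opens right.
Focus is p units from the vertex along the axis: (h + p, k).

(2, 10)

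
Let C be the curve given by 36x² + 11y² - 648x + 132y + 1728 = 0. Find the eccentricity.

e = 5/6

Group the x- and y-terms: 36(x² - 18x) + 11(y² + 12y) = -1728
Complete the square: 36(x - 9)² + 11(y + 6)² = -1728 + 2916 + 396 = 1584
Dividing both sides by 1584: (x - 9)²/44 + (y + 6)²/144 = 1
Ellipse, center (9, -6), major axis vertical; a² = 144, b² = 44.
c² = a² - b² = 100, so c = 10.
e = c/a = 10/12 = 5/6.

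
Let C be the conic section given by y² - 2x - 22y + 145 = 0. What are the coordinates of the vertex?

Only y is squared. Complete the square in y: (y - 11)² = 2(x - 12).
Vertex (12, 11); 4p = 2 so p = 1/2. Opens right.

(12, 11)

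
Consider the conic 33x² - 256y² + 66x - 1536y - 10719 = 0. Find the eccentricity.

Group: 33(x² + 2x) -256(y² + 6y) = 10719
33(x + 1)² -256(y + 3)² = 10719 + 33 - 2304 = 8448
Dividing both sides by 8448: (x + 1)²/256 - (y + 3)²/33 = 1
Hyperbola, center (-1, -3), transverse axis horizontal; a² = 256, b² = 33.
c² = a² + b² = 289, so c = 17.
e = c/a = 17/16.

e = 17/16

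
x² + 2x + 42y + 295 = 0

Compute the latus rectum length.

42

Only x is squared. Complete the square in x: (x + 1)² = -42(y + 7).
Vertex (-1, -7); 4p = -42 so p = -21/2. Opens down.
Latus rectum length = |4p| = 42.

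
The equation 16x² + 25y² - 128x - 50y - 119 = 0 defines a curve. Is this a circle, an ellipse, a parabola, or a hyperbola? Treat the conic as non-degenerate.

ellipse

No xy term. Coefficients of x² and y² are A = 16, C = 25.
A and C have the same sign but A ≠ C ⇒ ellipse.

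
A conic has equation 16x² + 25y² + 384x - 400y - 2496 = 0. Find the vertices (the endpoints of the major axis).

(-32, 8) and (8, 8)

Group the x- and y-terms: 16(x² + 24x) + 25(y² - 16y) = 2496
16(x + 12)² + 25(y - 8)² = 2496 + 2304 + 1600 = 6400
Dividing both sides by 6400: (x + 12)²/400 + (y - 8)²/256 = 1
Ellipse, center (-12, 8), major axis horizontal; a² = 400, b² = 256.
a = 20. Vertices at (h ± a, k).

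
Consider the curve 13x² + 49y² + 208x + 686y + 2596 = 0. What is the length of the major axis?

Rearranging, 13(x² + 16x) + 49(y² + 14y) = -2596.
Completing the square gives 13(x + 8)² + 49(y + 7)² = -2596 + 832 + 2401 = 637.
Divide by 637: (x + 8)²/49 + (y + 7)²/13 = 1
Ellipse, center (-8, -7), major axis horizontal; a² = 49, b² = 13.
a² = 49 so a = 7; the major axis has length 2a = 14.

14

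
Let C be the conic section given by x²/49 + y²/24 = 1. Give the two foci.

(-5, 0) and (5, 0)

Center (0, 0). The larger denominator 49 sits under the x-term, so the major axis is horizontal; a² = 49, b² = 24.
c² = a² - b² = 49 - 24 = 25, so c = 5.
Foci lie on the horizontal axis through the center: (h ± c, k).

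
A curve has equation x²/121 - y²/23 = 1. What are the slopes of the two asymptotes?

Center (0, 0). The positive term is the x-term, so the transverse axis is horizontal; a² = 121, b² = 23.
For a horizontal hyperbola the asymptotes have slope ±b/a.
Here that is ±√23/11.

√23/11 and -√23/11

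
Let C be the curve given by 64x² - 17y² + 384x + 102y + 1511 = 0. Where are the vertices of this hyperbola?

Group the x- and y-terms: 64(x² + 6x) -17(y² - 6y) = -1511
Complete the square: 64(x + 3)² -17(y - 3)² = -1511 + 576 - 153 = -1088
Dividing both sides by -1088: (y - 3)²/64 - (x + 3)²/17 = 1
Hyperbola, center (-3, 3), transverse axis vertical; a² = 64, b² = 17.
a = 8. Vertices at (h, k ± a).

(-3, -5) and (-3, 11)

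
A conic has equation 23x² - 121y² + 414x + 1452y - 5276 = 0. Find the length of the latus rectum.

Rearranging, 23(x² + 18x) -121(y² - 12y) = 5276.
Complete the square: 23(x + 9)² -121(y - 6)² = 5276 + 1863 - 4356 = 2783
Divide by 2783: (x + 9)²/121 - (y - 6)²/23 = 1
Hyperbola, center (-9, 6), transverse axis horizontal; a² = 121, b² = 23.
Latus rectum length = 2b²/a = 2·23/11 = 46/11.

46/11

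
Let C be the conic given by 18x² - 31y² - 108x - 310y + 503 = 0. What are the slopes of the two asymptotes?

3√62/31 and -3√62/31

Rearranging, 18(x² - 6x) -31(y² + 10y) = -503.
Complete the square: 18(x - 3)² -31(y + 5)² = -503 + 162 - 775 = -1116
Dividing both sides by -1116: (y + 5)²/36 - (x - 3)²/62 = 1
Hyperbola, center (3, -5), transverse axis vertical; a² = 36, b² = 62.
For a vertical hyperbola the asymptotes have slope ±a/b.
Here that is ±6/√62 = ±3√62/31.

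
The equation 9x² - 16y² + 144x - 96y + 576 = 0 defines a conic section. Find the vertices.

(-8, -6) and (-8, 0)

Rearranging, 9(x² + 16x) -16(y² + 6y) = -576.
9(x + 8)² -16(y + 3)² = -576 + 576 - 144 = -144
Divide through by -144 to get (y + 3)²/9 - (x + 8)²/16 = 1.
Hyperbola, center (-8, -3), transverse axis vertical; a² = 9, b² = 16.
a = 3. Vertices at (h, k ± a).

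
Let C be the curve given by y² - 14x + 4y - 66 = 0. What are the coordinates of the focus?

(-3/2, -2)

Only y is squared. Complete the square in y: (y + 2)² = 14(x + 5).
Vertex (-5, -2); 4p = 14 so p = 7/2. Opens right.
Focus is p units from the vertex along the axis: (h + p, k).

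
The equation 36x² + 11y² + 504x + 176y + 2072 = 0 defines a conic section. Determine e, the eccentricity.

e = 5/6

Rearranging, 36(x² + 14x) + 11(y² + 16y) = -2072.
Complete the square: 36(x + 7)² + 11(y + 8)² = -2072 + 1764 + 704 = 396
Divide through by 396 to get (x + 7)²/11 + (y + 8)²/36 = 1.
Ellipse, center (-7, -8), major axis vertical; a² = 36, b² = 11.
c² = a² - b² = 25, so c = 5.
e = c/a = 5/6.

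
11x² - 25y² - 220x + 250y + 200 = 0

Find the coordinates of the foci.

11(x² - 20x) -25(y² - 10y) = -200
11(x - 10)² -25(y - 5)² = -200 + 1100 - 625 = 275
Dividing both sides by 275: (x - 10)²/25 - (y - 5)²/11 = 1
Hyperbola, center (10, 5), transverse axis horizontal; a² = 25, b² = 11.
c² = a² + b² = 25 + 11 = 36, so c = 6.
Foci lie on the horizontal axis through the center: (h ± c, k).

(4, 5) and (16, 5)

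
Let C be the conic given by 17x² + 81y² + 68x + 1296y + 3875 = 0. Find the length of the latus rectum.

34/9

Rearranging, 17(x² + 4x) + 81(y² + 16y) = -3875.
17(x + 2)² + 81(y + 8)² = -3875 + 68 + 5184 = 1377
Divide by 1377: (x + 2)²/81 + (y + 8)²/17 = 1
Ellipse, center (-2, -8), major axis horizontal; a² = 81, b² = 17.
Latus rectum length = 2b²/a = 2·17/9 = 34/9.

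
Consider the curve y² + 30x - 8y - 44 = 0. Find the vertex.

Only y is squared. Complete the square in y: (y - 4)² = -30(x - 2).
Vertex (2, 4); 4p = -30 so p = -15/2. Opens left.

(2, 4)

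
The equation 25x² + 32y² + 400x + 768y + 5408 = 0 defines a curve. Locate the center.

(-8, -12)

25(x² + 16x) + 32(y² + 24y) = -5408
Completing the square gives 25(x + 8)² + 32(y + 12)² = -5408 + 1600 + 4608 = 800.
Dividing both sides by 800: (x + 8)²/32 + (y + 12)²/25 = 1
Ellipse with center (-8, -12).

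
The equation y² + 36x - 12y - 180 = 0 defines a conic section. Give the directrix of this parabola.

Only y is squared. Complete the square in y: (y - 6)² = -36(x - 6).
Vertex (6, 6); 4p = -36 so p = -9. Opens left.
Directrix is the vertical line x = h − p = 6 − (-9) = 15.

x = 15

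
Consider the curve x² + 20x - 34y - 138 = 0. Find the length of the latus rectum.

34

Only x is squared. Complete the square in x: (x + 10)² = 34(y + 7).
Vertex (-10, -7); 4p = 34 so p = 17/2. Opens up.
Latus rectum length = |4p| = 34.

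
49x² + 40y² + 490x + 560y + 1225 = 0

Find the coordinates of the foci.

Group the x- and y-terms: 49(x² + 10x) + 40(y² + 14y) = -1225
Completing the square gives 49(x + 5)² + 40(y + 7)² = -1225 + 1225 + 1960 = 1960.
Divide by 1960: (x + 5)²/40 + (y + 7)²/49 = 1
Ellipse, center (-5, -7), major axis vertical; a² = 49, b² = 40.
c² = a² - b² = 49 - 40 = 9, so c = 3.
Foci lie on the vertical axis through the center: (h, k ± c).

(-5, -10) and (-5, -4)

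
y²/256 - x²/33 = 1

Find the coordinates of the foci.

(0, -17) and (0, 17)

Center (0, 0). The positive term is the y-term, so the transverse axis is vertical; a² = 256, b² = 33.
c² = a² + b² = 256 + 33 = 289, so c = 17.
Foci lie on the vertical axis through the center: (h, k ± c).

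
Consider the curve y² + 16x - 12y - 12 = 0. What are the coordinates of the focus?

(-1, 6)

Only y is squared. Complete the square in y: (y - 6)² = -16(x - 3).
Vertex (3, 6); 4p = -16 so p = -4. Opens left.
Focus is p units from the vertex along the axis: (h + p, k).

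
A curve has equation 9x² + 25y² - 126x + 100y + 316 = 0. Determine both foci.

(3, -2) and (11, -2)

Group: 9(x² - 14x) + 25(y² + 4y) = -316
Complete the square: 9(x - 7)² + 25(y + 2)² = -316 + 441 + 100 = 225
Divide through by 225 to get (x - 7)²/25 + (y + 2)²/9 = 1.
Ellipse, center (7, -2), major axis horizontal; a² = 25, b² = 9.
c² = a² - b² = 25 - 9 = 16, so c = 4.
Foci lie on the horizontal axis through the center: (h ± c, k).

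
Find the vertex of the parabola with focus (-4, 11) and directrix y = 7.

(-4, 9)

The vertex is the midpoint between the focus and the directrix along the axis of symmetry.
Axis is vertical (directrix is horizontal). Vertex y-coordinate = (11 + 7)/2 = 9; x-coordinate = -4.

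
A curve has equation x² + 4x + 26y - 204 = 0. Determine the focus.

(-2, 3/2)

Only x is squared. Complete the square in x: (x + 2)² = -26(y - 8).
Vertex (-2, 8); 4p = -26 so p = -13/2. Opens down.
Focus is p units from the vertex along the axis: (h, k + p).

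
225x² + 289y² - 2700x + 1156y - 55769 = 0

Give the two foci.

(-2, -2) and (14, -2)

Group the x- and y-terms: 225(x² - 12x) + 289(y² + 4y) = 55769
Complete the square: 225(x - 6)² + 289(y + 2)² = 55769 + 8100 + 1156 = 65025
Divide through by 65025 to get (x - 6)²/289 + (y + 2)²/225 = 1.
Ellipse, center (6, -2), major axis horizontal; a² = 289, b² = 225.
c² = a² - b² = 289 - 225 = 64, so c = 8.
Foci lie on the horizontal axis through the center: (h ± c, k).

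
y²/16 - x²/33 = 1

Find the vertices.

(0, -4) and (0, 4)

Center (0, 0). The positive term is the y-term, so the transverse axis is vertical; a² = 16, b² = 33.
a = 4. Vertices at (h, k ± a).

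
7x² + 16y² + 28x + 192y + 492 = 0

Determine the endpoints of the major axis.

(-6, -6) and (2, -6)

Rearranging, 7(x² + 4x) + 16(y² + 12y) = -492.
Complete the square: 7(x + 2)² + 16(y + 6)² = -492 + 28 + 576 = 112
Divide by 112: (x + 2)²/16 + (y + 6)²/7 = 1
Ellipse, center (-2, -6), major axis horizontal; a² = 16, b² = 7.
a = 4. Vertices at (h ± a, k).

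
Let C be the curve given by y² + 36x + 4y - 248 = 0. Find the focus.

(-2, -2)

Only y is squared. Complete the square in y: (y + 2)² = -36(x - 7).
Vertex (7, -2); 4p = -36 so p = -9. Opens left.
Focus is p units from the vertex along the axis: (h + p, k).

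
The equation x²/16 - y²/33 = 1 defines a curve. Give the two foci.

(-7, 0) and (7, 0)

Center (0, 0). The positive term is the x-term, so the transverse axis is horizontal; a² = 16, b² = 33.
c² = a² + b² = 16 + 33 = 49, so c = 7.
Foci lie on the horizontal axis through the center: (h ± c, k).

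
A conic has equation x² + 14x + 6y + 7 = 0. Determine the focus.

Only x is squared. Complete the square in x: (x + 7)² = -6(y - 7).
Vertex (-7, 7); 4p = -6 so p = -3/2. Opens down.
Focus is p units from the vertex along the axis: (h, k + p).

(-7, 11/2)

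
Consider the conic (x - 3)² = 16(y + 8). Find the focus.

(3, -4)

Vertex (3, -8); 4p = 16 so p = 4. Opens up.
Focus is p units from the vertex along the axis: (h, k + p).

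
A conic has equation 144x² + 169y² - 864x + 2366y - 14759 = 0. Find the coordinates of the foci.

Rearranging, 144(x² - 6x) + 169(y² + 14y) = 14759.
Completing the square gives 144(x - 3)² + 169(y + 7)² = 14759 + 1296 + 8281 = 24336.
Dividing both sides by 24336: (x - 3)²/169 + (y + 7)²/144 = 1
Ellipse, center (3, -7), major axis horizontal; a² = 169, b² = 144.
c² = a² - b² = 169 - 144 = 25, so c = 5.
Foci lie on the horizontal axis through the center: (h ± c, k).

(-2, -7) and (8, -7)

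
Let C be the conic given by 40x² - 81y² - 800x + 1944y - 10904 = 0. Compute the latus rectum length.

80/9

Group the x- and y-terms: 40(x² - 20x) -81(y² - 24y) = 10904
Complete the square: 40(x - 10)² -81(y - 12)² = 10904 + 4000 - 11664 = 3240
Dividing both sides by 3240: (x - 10)²/81 - (y - 12)²/40 = 1
Hyperbola, center (10, 12), transverse axis horizontal; a² = 81, b² = 40.
Latus rectum length = 2b²/a = 2·40/9 = 80/9.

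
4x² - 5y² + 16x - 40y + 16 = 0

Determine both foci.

(-2, -10) and (-2, 2)

Group the x- and y-terms: 4(x² + 4x) -5(y² + 8y) = -16
4(x + 2)² -5(y + 4)² = -16 + 16 - 80 = -80
Dividing both sides by -80: (y + 4)²/16 - (x + 2)²/20 = 1
Hyperbola, center (-2, -4), transverse axis vertical; a² = 16, b² = 20.
c² = a² + b² = 16 + 20 = 36, so c = 6.
Foci lie on the vertical axis through the center: (h, k ± c).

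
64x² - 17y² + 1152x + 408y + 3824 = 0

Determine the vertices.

64(x² + 18x) -17(y² - 24y) = -3824
Complete the square in x and y: 64(x + 9)² -17(y - 12)² = -3824 + 5184 - 2448 = -1088
Divide by -1088: (y - 12)²/64 - (x + 9)²/17 = 1
Hyperbola, center (-9, 12), transverse axis vertical; a² = 64, b² = 17.
a = 8. Vertices at (h, k ± a).

(-9, 4) and (-9, 20)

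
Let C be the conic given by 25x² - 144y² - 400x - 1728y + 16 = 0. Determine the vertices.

25(x² - 16x) -144(y² + 12y) = -16
Completing the square gives 25(x - 8)² -144(y + 6)² = -16 + 1600 - 5184 = -3600.
Dividing both sides by -3600: (y + 6)²/25 - (x - 8)²/144 = 1
Hyperbola, center (8, -6), transverse axis vertical; a² = 25, b² = 144.
a = 5. Vertices at (h, k ± a).

(8, -11) and (8, -1)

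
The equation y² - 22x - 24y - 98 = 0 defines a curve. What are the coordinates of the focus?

Only y is squared. Complete the square in y: (y - 12)² = 22(x + 11).
Vertex (-11, 12); 4p = 22 so p = 11/2. Opens right.
Focus is p units from the vertex along the axis: (h + p, k).

(-11/2, 12)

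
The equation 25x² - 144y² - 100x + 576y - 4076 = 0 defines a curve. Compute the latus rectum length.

25/6

Rearranging, 25(x² - 4x) -144(y² - 4y) = 4076.
Complete the square in x and y: 25(x - 2)² -144(y - 2)² = 4076 + 100 - 576 = 3600
Dividing both sides by 3600: (x - 2)²/144 - (y - 2)²/25 = 1
Hyperbola, center (2, 2), transverse axis horizontal; a² = 144, b² = 25.
Latus rectum length = 2b²/a = 2·25/12 = 25/6.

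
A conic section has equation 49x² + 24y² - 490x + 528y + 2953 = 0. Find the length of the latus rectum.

48/7

Rearranging, 49(x² - 10x) + 24(y² + 22y) = -2953.
Completing the square gives 49(x - 5)² + 24(y + 11)² = -2953 + 1225 + 2904 = 1176.
Divide through by 1176 to get (x - 5)²/24 + (y + 11)²/49 = 1.
Ellipse, center (5, -11), major axis vertical; a² = 49, b² = 24.
Latus rectum length = 2b²/a = 2·24/7 = 48/7.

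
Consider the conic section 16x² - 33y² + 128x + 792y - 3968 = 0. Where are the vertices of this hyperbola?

(-4, 8) and (-4, 16)

Group: 16(x² + 8x) -33(y² - 24y) = 3968
16(x + 4)² -33(y - 12)² = 3968 + 256 - 4752 = -528
Divide through by -528 to get (y - 12)²/16 - (x + 4)²/33 = 1.
Hyperbola, center (-4, 12), transverse axis vertical; a² = 16, b² = 33.
a = 4. Vertices at (h, k ± a).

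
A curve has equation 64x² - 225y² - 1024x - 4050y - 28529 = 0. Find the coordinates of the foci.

(-9, -9) and (25, -9)

64(x² - 16x) -225(y² + 18y) = 28529
64(x - 8)² -225(y + 9)² = 28529 + 4096 - 18225 = 14400
Divide through by 14400 to get (x - 8)²/225 - (y + 9)²/64 = 1.
Hyperbola, center (8, -9), transverse axis horizontal; a² = 225, b² = 64.
c² = a² + b² = 225 + 64 = 289, so c = 17.
Foci lie on the horizontal axis through the center: (h ± c, k).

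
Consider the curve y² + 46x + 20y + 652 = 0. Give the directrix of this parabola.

Only y is squared. Complete the square in y: (y + 10)² = -46(x + 12).
Vertex (-12, -10); 4p = -46 so p = -23/2. Opens left.
Directrix is the vertical line x = h − p = -12 − (-23/2) = -1/2.

x = -1/2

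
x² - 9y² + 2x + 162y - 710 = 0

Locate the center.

(-1, 9)

(x² + 2x) -9(y² - 18y) = 710
Completing the square gives (x + 1)² -9(y - 9)² = 710 + 1 - 729 = -18.
Divide by -18: (y - 9)²/2 - (x + 1)²/18 = 1
Hyperbola with center (-1, 9).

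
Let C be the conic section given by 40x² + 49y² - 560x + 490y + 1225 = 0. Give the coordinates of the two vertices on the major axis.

(0, -5) and (14, -5)

Group the x- and y-terms: 40(x² - 14x) + 49(y² + 10y) = -1225
Complete the square: 40(x - 7)² + 49(y + 5)² = -1225 + 1960 + 1225 = 1960
Divide by 1960: (x - 7)²/49 + (y + 5)²/40 = 1
Ellipse, center (7, -5), major axis horizontal; a² = 49, b² = 40.
a = 7. Vertices at (h ± a, k).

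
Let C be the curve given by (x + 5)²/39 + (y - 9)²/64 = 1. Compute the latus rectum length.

39/4

Center (-5, 9). The larger denominator 64 sits under the y-term, so the major axis is vertical; a² = 64, b² = 39.
Latus rectum length = 2b²/a = 2·39/8 = 39/4.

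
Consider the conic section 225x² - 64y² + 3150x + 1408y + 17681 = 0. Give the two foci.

Rearranging, 225(x² + 14x) -64(y² - 22y) = -17681.
Complete the square in x and y: 225(x + 7)² -64(y - 11)² = -17681 + 11025 - 7744 = -14400
Dividing both sides by -14400: (y - 11)²/225 - (x + 7)²/64 = 1
Hyperbola, center (-7, 11), transverse axis vertical; a² = 225, b² = 64.
c² = a² + b² = 225 + 64 = 289, so c = 17.
Foci lie on the vertical axis through the center: (h, k ± c).

(-7, -6) and (-7, 28)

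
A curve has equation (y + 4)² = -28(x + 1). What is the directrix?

x = 6

Vertex (-1, -4); 4p = -28 so p = -7. Opens left.
Directrix is the vertical line x = h − p = -1 − (-7) = 6.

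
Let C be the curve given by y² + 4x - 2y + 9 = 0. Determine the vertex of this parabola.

(-2, 1)

Only y is squared. Complete the square in y: (y - 1)² = -4(x + 2).
Vertex (-2, 1); 4p = -4 so p = -1. Opens left.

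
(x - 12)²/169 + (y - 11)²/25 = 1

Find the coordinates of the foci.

Center (12, 11). The larger denominator 169 sits under the x-term, so the major axis is horizontal; a² = 169, b² = 25.
c² = a² - b² = 169 - 25 = 144, so c = 12.
Foci lie on the horizontal axis through the center: (h ± c, k).

(0, 11) and (24, 11)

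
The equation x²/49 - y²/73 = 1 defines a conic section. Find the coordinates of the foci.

(0 - √122, 0) and (0 + √122, 0)

Center (0, 0). The positive term is the x-term, so the transverse axis is horizontal; a² = 49, b² = 73.
c² = a² + b² = 49 + 73 = 122, so c = √122.
Foci lie on the horizontal axis through the center: (h ± c, k).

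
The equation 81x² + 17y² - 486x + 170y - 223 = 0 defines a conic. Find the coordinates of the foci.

(3, -13) and (3, 3)

Rearranging, 81(x² - 6x) + 17(y² + 10y) = 223.
Complete the square: 81(x - 3)² + 17(y + 5)² = 223 + 729 + 425 = 1377
Divide through by 1377 to get (x - 3)²/17 + (y + 5)²/81 = 1.
Ellipse, center (3, -5), major axis vertical; a² = 81, b² = 17.
c² = a² - b² = 81 - 17 = 64, so c = 8.
Foci lie on the vertical axis through the center: (h, k ± c).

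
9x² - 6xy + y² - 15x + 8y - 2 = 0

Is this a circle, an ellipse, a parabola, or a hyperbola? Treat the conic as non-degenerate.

A = 9, B = -6, C = 1.
Discriminant B² − 4AC = (-6)² − 4·9·1 = 0.
B² − 4AC = 0 ⇒ parabola.

parabola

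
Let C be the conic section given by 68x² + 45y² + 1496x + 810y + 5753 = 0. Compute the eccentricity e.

Rearranging, 68(x² + 22x) + 45(y² + 18y) = -5753.
Complete the square: 68(x + 11)² + 45(y + 9)² = -5753 + 8228 + 3645 = 6120
Dividing both sides by 6120: (x + 11)²/90 + (y + 9)²/136 = 1
Ellipse, center (-11, -9), major axis vertical; a² = 136, b² = 90.
c² = a² - b² = 46, so c = √46.
e = c/a = √46/2√34 = √391/34.

e = √391/34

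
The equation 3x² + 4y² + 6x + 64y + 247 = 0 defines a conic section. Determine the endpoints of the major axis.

(-3, -8) and (1, -8)

Group: 3(x² + 2x) + 4(y² + 16y) = -247
Completing the square gives 3(x + 1)² + 4(y + 8)² = -247 + 3 + 256 = 12.
Divide by 12: (x + 1)²/4 + (y + 8)²/3 = 1
Ellipse, center (-1, -8), major axis horizontal; a² = 4, b² = 3.
a = 2. Vertices at (h ± a, k).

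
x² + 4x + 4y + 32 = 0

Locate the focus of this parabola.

Only x is squared. Complete the square in x: (x + 2)² = -4(y + 7).
Vertex (-2, -7); 4p = -4 so p = -1. Opens down.
Focus is p units from the vertex along the axis: (h, k + p).

(-2, -8)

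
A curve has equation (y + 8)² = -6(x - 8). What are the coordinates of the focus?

Vertex (8, -8); 4p = -6 so p = -3/2. Opens left.
Focus is p units from the vertex along the axis: (h + p, k).

(13/2, -8)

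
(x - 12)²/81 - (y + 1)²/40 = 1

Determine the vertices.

(3, -1) and (21, -1)

Center (12, -1). The positive term is the x-term, so the transverse axis is horizontal; a² = 81, b² = 40.
a = 9. Vertices at (h ± a, k).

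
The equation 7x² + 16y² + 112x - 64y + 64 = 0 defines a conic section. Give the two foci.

Group: 7(x² + 16x) + 16(y² - 4y) = -64
Completing the square gives 7(x + 8)² + 16(y - 2)² = -64 + 448 + 64 = 448.
Dividing both sides by 448: (x + 8)²/64 + (y - 2)²/28 = 1
Ellipse, center (-8, 2), major axis horizontal; a² = 64, b² = 28.
c² = a² - b² = 64 - 28 = 36, so c = 6.
Foci lie on the horizontal axis through the center: (h ± c, k).

(-14, 2) and (-2, 2)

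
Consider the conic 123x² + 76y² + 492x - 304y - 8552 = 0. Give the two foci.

(-2, 2 - √47) and (-2, 2 + √47)

123(x² + 4x) + 76(y² - 4y) = 8552
Completing the square gives 123(x + 2)² + 76(y - 2)² = 8552 + 492 + 304 = 9348.
Divide through by 9348 to get (x + 2)²/76 + (y - 2)²/123 = 1.
Ellipse, center (-2, 2), major axis vertical; a² = 123, b² = 76.
c² = a² - b² = 123 - 76 = 47, so c = √47.
Foci lie on the vertical axis through the center: (h, k ± c).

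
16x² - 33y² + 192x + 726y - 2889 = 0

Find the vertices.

Group: 16(x² + 12x) -33(y² - 22y) = 2889
Complete the square in x and y: 16(x + 6)² -33(y - 11)² = 2889 + 576 - 3993 = -528
Divide through by -528 to get (y - 11)²/16 - (x + 6)²/33 = 1.
Hyperbola, center (-6, 11), transverse axis vertical; a² = 16, b² = 33.
a = 4. Vertices at (h, k ± a).

(-6, 7) and (-6, 15)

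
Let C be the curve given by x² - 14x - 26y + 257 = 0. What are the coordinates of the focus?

Only x is squared. Complete the square in x: (x - 7)² = 26(y - 8).
Vertex (7, 8); 4p = 26 so p = 13/2. Opens up.
Focus is p units from the vertex along the axis: (h, k + p).

(7, 29/2)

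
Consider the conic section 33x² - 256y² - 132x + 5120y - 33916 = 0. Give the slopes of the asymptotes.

Rearranging, 33(x² - 4x) -256(y² - 20y) = 33916.
Completing the square gives 33(x - 2)² -256(y - 10)² = 33916 + 132 - 25600 = 8448.
Divide by 8448: (x - 2)²/256 - (y - 10)²/33 = 1
Hyperbola, center (2, 10), transverse axis horizontal; a² = 256, b² = 33.
For a horizontal hyperbola the asymptotes have slope ±b/a.
Here that is ±√33/16.

√33/16 and -√33/16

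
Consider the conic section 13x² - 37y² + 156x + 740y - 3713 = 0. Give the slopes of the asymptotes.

Rearranging, 13(x² + 12x) -37(y² - 20y) = 3713.
Completing the square gives 13(x + 6)² -37(y - 10)² = 3713 + 468 - 3700 = 481.
Divide by 481: (x + 6)²/37 - (y - 10)²/13 = 1
Hyperbola, center (-6, 10), transverse axis horizontal; a² = 37, b² = 13.
For a horizontal hyperbola the asymptotes have slope ±b/a.
Here that is ±√13/√37 = ±√481/37.

√481/37 and -√481/37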